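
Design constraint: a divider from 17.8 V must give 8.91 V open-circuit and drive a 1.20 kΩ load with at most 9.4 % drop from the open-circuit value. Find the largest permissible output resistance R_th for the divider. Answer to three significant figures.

Loading drop = R_th/(R_th + R_L) ≤ 0.0940, so R_th ≤ R_L · ε/(1−ε) = 1.20 kΩ × 0.0940/0.9060 = 125 Ω.

R_th ≤ 125 Ω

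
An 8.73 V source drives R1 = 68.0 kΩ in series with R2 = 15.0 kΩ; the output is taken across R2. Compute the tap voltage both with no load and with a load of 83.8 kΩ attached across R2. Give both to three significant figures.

Unloaded: 1.58 V; loaded: 1.38 V

Open-circuit: V = 8.73 × 15.0/(68.0 + 15.0) = 1.58 V.
With the load, R2 becomes R2‖R_L = 12.72 kΩ, so V = 8.73 × 12.72/80.72 = 1.38 V.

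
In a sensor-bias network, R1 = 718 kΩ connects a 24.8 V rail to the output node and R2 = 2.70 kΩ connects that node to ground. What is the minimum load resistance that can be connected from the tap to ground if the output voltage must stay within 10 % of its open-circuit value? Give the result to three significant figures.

R_L(min) ≈ 24.2 kΩ

Output resistance R_th = R1‖R2 = (718 × 2.70)/720.7 = 2.690 kΩ.
The fractional drop is R_th/(R_th + R_L); requiring this ≤ 0.100 gives R_L ≥ R_th(1/0.100 − 1) = 2.690 × 9.000 = 24.2 kΩ.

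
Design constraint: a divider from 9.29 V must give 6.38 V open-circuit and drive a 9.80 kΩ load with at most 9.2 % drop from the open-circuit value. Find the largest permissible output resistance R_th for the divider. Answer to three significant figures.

R_th ≤ 993 Ω

Loading drop = R_th/(R_th + R_L) ≤ 0.0920, so R_th ≤ R_L · ε/(1−ε) = 9.80 kΩ × 0.0920/0.9080 = 993 Ω.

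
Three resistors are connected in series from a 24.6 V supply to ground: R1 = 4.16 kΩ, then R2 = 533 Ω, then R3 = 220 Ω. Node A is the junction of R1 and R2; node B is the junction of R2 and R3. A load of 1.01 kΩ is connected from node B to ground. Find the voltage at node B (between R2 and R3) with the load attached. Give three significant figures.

At node B, R3 is in parallel with the load: R3‖R_L = 180.7 Ω.
Below node A the resistance is R2 + (R3‖R_L) = 713.7 Ω, so V_A = 24.6 × 713.7/4874 = 3.602 V.
Then V_B = V_A × (R3‖R_L)/(R2 + R3‖R_L) = 3.602 × 180.7/713.7 = 0.912 V.

V ≈ 0.912 V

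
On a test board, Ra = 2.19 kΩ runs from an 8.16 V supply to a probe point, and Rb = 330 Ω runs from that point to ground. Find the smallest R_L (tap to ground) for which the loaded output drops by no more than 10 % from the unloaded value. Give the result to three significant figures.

R_L(min) ≈ 2.58 kΩ

Output resistance R_th = Ra‖Rb = (2190 × 330)/2520 = 286.8 Ω.
The fractional drop is R_th/(R_th + R_L); requiring this ≤ 0.100 gives R_L ≥ R_th(1/0.100 − 1) = 286.8 × 9.000 = 2.58 kΩ.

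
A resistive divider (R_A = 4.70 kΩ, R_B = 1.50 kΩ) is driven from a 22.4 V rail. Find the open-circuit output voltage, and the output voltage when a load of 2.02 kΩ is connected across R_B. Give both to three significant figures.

Unloaded: 5.42 V; loaded: 3.47 V

Open-circuit: V = 22.4 × 1.50/(4.70 + 1.50) = 5.42 V.
With the load, R_B becomes R_B‖R_L = 0.8608 kΩ, so V = 22.4 × 0.8608/5.561 = 3.47 V.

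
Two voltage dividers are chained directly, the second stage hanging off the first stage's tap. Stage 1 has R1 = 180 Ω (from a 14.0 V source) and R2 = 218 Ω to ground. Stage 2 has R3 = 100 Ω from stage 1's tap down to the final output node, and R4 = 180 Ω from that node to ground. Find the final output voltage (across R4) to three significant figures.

V_out ≈ 3.65 V

Stage 2 presents R3+R4 = 280.0 Ω as a load on stage 1's tap.
Stage 1's lower leg becomes R2‖(R3+R4) = 122.6 Ω, so V_mid = 14.0 × 122.6/302.6 = 5.671 V.
Stage 2 is itself unloaded: V_out = V_mid × R4/(R3+R4) = 5.671 × 180/280.0 = 3.65 V.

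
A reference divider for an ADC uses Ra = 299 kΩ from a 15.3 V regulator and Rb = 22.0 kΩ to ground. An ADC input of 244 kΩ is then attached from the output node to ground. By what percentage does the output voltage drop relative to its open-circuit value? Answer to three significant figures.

The divider's output (Thévenin) resistance is Ra‖Rb = 20.49 kΩ.
Fractional drop under load = R_th/(R_th + R_L) = 20.49 / (20.49 + 244) = 0.07748.
So the output falls by 7.75 %.

7.75 %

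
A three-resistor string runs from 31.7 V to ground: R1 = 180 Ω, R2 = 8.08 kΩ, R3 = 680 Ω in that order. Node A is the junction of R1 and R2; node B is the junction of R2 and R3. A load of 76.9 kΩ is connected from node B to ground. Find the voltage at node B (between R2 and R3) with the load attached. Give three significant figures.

V ≈ 2.39 V

At node B, R3 is in parallel with the load: R3‖R_L = 674.0 Ω.
Below node A the resistance is R2 + (R3‖R_L) = 8754 Ω, so V_A = 31.7 × 8754/8934 = 31.06 V.
Then V_B = V_A × (R3‖R_L)/(R2 + R3‖R_L) = 31.06 × 674.0/8754 = 2.39 V.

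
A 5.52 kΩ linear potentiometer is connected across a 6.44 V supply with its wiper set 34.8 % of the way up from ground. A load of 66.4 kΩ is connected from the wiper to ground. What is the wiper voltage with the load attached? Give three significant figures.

The wiper splits the pot into (1−α)R = 3.599 kΩ above and αR = 1.921 kΩ below.
Lower section ‖ load = 1.867 kΩ.
V_wiper = 6.44 × 1.867/(3.599 + 1.867) = 2.20 V.

V ≈ 2.20 V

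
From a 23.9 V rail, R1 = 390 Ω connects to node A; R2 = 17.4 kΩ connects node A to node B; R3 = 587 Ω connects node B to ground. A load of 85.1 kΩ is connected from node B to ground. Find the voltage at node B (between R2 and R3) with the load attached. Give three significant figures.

At node B, R3 is in parallel with the load: R3‖R_L = 583.0 Ω.
Below node A the resistance is R2 + (R3‖R_L) = 17980 Ω, so V_A = 23.9 × 17980/18370 = 23.39 V.
Then V_B = V_A × (R3‖R_L)/(R2 + R3‖R_L) = 23.39 × 583.0/17980 = 0.758 V.

V ≈ 0.758 V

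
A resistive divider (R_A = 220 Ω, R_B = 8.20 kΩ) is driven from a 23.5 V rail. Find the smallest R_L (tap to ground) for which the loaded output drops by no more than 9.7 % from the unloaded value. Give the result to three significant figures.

R_L(min) ≈ 1.99 kΩ

Output resistance R_th = R_A‖R_B = (220 × 8200)/8420 = 214.3 Ω.
The fractional drop is R_th/(R_th + R_L); requiring this ≤ 0.0970 gives R_L ≥ R_th(1/0.0970 − 1) = 214.3 × 9.309 = 1.99 kΩ.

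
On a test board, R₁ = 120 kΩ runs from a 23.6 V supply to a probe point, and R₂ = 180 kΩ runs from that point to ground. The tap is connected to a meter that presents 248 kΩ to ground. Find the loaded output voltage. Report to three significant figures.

V_out ≈ 11.0 V

The load sits in parallel with R₂: R₂‖R_L = (180 × 248) / (180 + 248) = 104.3 kΩ.
V_out = 23.6 × 104.3 / (120 + 104.3) = 23.6 × 104.3/224.3 = 11.0 V.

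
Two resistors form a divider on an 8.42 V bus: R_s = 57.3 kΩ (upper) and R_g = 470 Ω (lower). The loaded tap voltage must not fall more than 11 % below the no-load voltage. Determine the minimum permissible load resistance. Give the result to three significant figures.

R_L(min) ≈ 3.77 kΩ

Output resistance R_th = R_s‖R_g = (57300 × 470)/57770 = 466.2 Ω.
The fractional drop is R_th/(R_th + R_L); requiring this ≤ 0.110 gives R_L ≥ R_th(1/0.110 − 1) = 466.2 × 8.091 = 3.77 kΩ.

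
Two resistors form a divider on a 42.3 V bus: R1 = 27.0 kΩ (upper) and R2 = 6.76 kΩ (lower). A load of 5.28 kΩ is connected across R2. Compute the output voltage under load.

The load sits in parallel with R2: R2‖R_L = (6.76 × 5.28) / (6.76 + 5.28) = 2.965 kΩ.
V_out = 42.3 × 2.965 / (27.0 + 2.965) = 42.3 × 2.965/29.96 = 4.18 V.

V_out ≈ 4.18 V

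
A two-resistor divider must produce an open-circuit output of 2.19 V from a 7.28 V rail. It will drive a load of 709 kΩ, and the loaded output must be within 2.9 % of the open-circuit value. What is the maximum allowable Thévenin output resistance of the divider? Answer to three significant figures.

R_th ≤ 21.2 kΩ

Loading drop = R_th/(R_th + R_L) ≤ 0.0290, so R_th ≤ R_L · ε/(1−ε) = 709 kΩ × 0.0290/0.9710 = 21.2 kΩ.
(Any R1, R2 with R2/(R1+R2) = 0.301 and R1‖R2 ≤ 21.2 kΩ will meet the spec.)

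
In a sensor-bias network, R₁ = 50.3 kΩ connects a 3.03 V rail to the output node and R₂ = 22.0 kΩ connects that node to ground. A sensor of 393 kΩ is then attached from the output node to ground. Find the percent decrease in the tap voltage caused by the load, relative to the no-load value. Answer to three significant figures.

3.75 %

The divider's output (Thévenin) resistance is R₁‖R₂ = 15.31 kΩ.
Fractional drop under load = R_th/(R_th + R_L) = 15.31 / (15.31 + 393) = 0.03749.
So the output falls by 3.75 %.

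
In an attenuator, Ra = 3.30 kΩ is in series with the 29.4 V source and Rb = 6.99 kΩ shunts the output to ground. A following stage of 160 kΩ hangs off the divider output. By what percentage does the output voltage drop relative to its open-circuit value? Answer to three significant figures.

1.38 %

The divider's output (Thévenin) resistance is Ra‖Rb = 2.242 kΩ.
Fractional drop under load = R_th/(R_th + R_L) = 2.242 / (2.242 + 160) = 0.01382.
So the output falls by 1.38 %.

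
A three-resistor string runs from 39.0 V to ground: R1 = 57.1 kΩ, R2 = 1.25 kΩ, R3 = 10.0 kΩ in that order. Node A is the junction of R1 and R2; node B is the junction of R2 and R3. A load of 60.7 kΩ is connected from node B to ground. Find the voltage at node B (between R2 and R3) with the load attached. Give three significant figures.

At node B, R3 is in parallel with the load: R3‖R_L = 8.586 kΩ.
Below node A the resistance is R2 + (R3‖R_L) = 9.836 kΩ, so V_A = 39.0 × 9.836/66.94 = 5.731 V.
Then V_B = V_A × (R3‖R_L)/(R2 + R3‖R_L) = 5.731 × 8.586/9.836 = 5.00 V.

V ≈ 5.00 V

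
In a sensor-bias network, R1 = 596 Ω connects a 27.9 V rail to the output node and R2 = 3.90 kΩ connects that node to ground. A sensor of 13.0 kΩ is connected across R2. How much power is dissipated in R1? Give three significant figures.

Total resistance from the source is R1 + (R2‖R_L) = 3596 Ω, so I = 27.9/3596 Ω = 7.759 mA.
P = I²·R1 = (7.759 mA)² × 596 Ω = 35.9 mW.

P ≈ 35.9 mW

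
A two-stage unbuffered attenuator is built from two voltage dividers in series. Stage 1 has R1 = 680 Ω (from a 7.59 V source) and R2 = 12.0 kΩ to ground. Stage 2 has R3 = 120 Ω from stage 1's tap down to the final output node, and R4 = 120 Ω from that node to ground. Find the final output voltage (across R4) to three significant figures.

V_out ≈ 0.976 V

Stage 2 presents R3+R4 = 240.0 Ω as a load on stage 1's tap.
Stage 1's lower leg becomes R2‖(R3+R4) = 235.3 Ω, so V_mid = 7.59 × 235.3/915.3 = 1.951 V.
Stage 2 is itself unloaded: V_out = V_mid × R4/(R3+R4) = 1.951 × 120/240.0 = 0.976 V.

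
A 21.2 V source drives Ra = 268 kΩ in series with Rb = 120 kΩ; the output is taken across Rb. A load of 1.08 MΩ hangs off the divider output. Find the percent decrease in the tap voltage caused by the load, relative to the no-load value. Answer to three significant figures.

7.13 %

The divider's output (Thévenin) resistance is Ra‖Rb = 82.89 kΩ.
Fractional drop under load = R_th/(R_th + R_L) = 82.89 / (82.89 + 1080) = 0.07128.
So the output falls by 7.13 %.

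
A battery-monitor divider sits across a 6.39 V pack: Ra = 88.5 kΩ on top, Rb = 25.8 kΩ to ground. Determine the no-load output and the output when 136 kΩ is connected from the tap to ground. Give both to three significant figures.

Open-circuit: V = 6.39 × 25.8/(88.5 + 25.8) = 1.44 V.
With the load, Rb becomes Rb‖R_L = 21.69 kΩ, so V = 6.39 × 21.69/110.2 = 1.26 V.

Unloaded: 1.44 V; loaded: 1.26 V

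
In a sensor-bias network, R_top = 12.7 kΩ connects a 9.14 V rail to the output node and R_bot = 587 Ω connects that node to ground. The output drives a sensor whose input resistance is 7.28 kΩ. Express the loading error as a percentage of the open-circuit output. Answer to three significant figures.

7.16 %

The divider's output (Thévenin) resistance is R_top‖R_bot = 561.1 Ω.
Fractional drop under load = R_th/(R_th + R_L) = 561.1 / (561.1 + 7280) = 0.07155.
So the output falls by 7.16 %.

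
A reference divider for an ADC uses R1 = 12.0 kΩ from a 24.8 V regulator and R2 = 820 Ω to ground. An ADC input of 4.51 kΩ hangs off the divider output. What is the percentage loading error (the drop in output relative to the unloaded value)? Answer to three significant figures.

14.5 %

The divider's output (Thévenin) resistance is R1‖R2 = 767.6 Ω.
Fractional drop under load = R_th/(R_th + R_L) = 767.6 / (767.6 + 4510) = 0.1454.
So the output falls by 14.5 %.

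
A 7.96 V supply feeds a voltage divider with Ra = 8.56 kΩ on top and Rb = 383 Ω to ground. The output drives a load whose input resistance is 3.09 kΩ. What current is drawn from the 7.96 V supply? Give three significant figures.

I ≈ 0.894 mA

Rb‖R_L = 340.8 Ω, so the source sees Ra + Rb‖R_L = 8901 Ω.
I = 7.96 V / 8901 Ω = 0.894 mA.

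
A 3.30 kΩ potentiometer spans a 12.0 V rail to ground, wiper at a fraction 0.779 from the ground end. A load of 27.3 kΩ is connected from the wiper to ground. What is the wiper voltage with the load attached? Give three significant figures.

V ≈ 9.16 V

The wiper splits the pot into (1−α)R = 729.3 Ω above and αR = 2571 Ω below.
Lower section ‖ load = 2349 Ω.
V_wiper = 12.0 × 2349/(729.3 + 2349) = 9.16 V.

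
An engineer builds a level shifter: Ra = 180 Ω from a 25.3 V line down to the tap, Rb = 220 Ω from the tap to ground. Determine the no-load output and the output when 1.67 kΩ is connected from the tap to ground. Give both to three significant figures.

Open-circuit: V = 25.3 × 220/(180 + 220) = 13.9 V.
With the load, Rb becomes Rb‖R_L = 194.4 Ω, so V = 25.3 × 194.4/374.4 = 13.1 V.

Unloaded: 13.9 V; loaded: 13.1 V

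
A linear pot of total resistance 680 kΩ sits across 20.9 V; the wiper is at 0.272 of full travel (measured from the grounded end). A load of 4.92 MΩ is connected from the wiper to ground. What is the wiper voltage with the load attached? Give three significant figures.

The wiper splits the pot into (1−α)R = 495.0 kΩ above and αR = 185.0 kΩ below.
Lower section ‖ load = 178.3 kΩ.
V_wiper = 20.9 × 178.3/(495.0 + 178.3) = 5.53 V.

V ≈ 5.53 V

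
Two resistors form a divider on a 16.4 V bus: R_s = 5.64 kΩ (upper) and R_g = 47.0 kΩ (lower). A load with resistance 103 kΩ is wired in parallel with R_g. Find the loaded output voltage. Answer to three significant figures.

The load sits in parallel with R_g: R_g‖R_L = (47.0 × 103) / (47.0 + 103) = 32.27 kΩ.
V_out = 16.4 × 32.27 / (5.64 + 32.27) = 16.4 × 32.27/37.91 = 14.0 V.
(Unloaded it would have been 14.6 V.)

V_out ≈ 14.0 V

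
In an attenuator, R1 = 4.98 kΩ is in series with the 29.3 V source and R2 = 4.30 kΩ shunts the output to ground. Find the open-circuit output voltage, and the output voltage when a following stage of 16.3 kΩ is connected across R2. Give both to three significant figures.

Unloaded: 13.6 V; loaded: 11.9 V

Open-circuit: V = 29.3 × 4.30/(4.98 + 4.30) = 13.6 V.
With the load, R2 becomes R2‖R_L = 3.402 kΩ, so V = 29.3 × 3.402/8.382 = 11.9 V.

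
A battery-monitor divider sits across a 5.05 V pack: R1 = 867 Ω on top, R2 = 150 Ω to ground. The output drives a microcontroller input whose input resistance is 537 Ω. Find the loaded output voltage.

V_out ≈ 0.602 V

The load sits in parallel with R2: R2‖R_L = (150 × 537) / (150 + 537) = 117.2 Ω.
V_out = 5.05 × 117.2 / (867 + 117.2) = 5.05 × 117.2/984.2 = 0.602 V.
(Unloaded it would have been 0.745 V.)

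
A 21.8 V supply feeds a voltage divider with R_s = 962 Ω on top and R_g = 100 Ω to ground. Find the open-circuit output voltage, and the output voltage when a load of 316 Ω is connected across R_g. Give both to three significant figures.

Unloaded: 2.05 V; loaded: 1.60 V

Open-circuit: V = 21.8 × 100/(962 + 100) = 2.05 V.
With the load, R_g becomes R_g‖R_L = 75.96 Ω, so V = 21.8 × 75.96/1038 = 1.60 V.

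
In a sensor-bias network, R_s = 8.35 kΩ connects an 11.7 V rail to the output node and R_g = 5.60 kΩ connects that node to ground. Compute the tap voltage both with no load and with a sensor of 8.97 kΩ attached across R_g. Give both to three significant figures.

Unloaded: 4.70 V; loaded: 3.42 V

Open-circuit: V = 11.7 × 5.60/(8.35 + 5.60) = 4.70 V.
With the load, R_g becomes R_g‖R_L = 3.448 kΩ, so V = 11.7 × 3.448/11.80 = 3.42 V.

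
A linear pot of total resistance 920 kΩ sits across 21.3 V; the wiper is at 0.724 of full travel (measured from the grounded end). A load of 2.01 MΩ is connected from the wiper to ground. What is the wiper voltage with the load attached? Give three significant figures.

The wiper splits the pot into (1−α)R = 253.9 kΩ above and αR = 666.1 kΩ below.
Lower section ‖ load = 500.3 kΩ.
V_wiper = 21.3 × 500.3/(253.9 + 500.3) = 14.1 V.

V ≈ 14.1 V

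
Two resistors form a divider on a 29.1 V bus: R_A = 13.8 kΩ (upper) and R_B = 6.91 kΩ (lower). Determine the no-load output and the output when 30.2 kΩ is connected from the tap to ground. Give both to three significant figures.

Open-circuit: V = 29.1 × 6.91/(13.8 + 6.91) = 9.71 V.
With the load, R_B becomes R_B‖R_L = 5.623 kΩ, so V = 29.1 × 5.623/19.42 = 8.42 V.

Unloaded: 9.71 V; loaded: 8.42 V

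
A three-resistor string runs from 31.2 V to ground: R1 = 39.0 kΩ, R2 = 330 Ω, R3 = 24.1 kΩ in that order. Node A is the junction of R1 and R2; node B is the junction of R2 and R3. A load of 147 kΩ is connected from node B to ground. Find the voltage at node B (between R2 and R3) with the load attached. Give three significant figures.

At node B, R3 is in parallel with the load: R3‖R_L = 20710 Ω.
Below node A the resistance is R2 + (R3‖R_L) = 21040 Ω, so V_A = 31.2 × 21040/60040 = 10.93 V.
Then V_B = V_A × (R3‖R_L)/(R2 + R3‖R_L) = 10.93 × 20710/21040 = 10.8 V.

V ≈ 10.8 V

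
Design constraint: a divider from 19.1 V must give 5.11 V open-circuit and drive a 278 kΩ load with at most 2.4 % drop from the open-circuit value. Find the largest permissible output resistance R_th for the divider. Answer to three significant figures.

Loading drop = R_th/(R_th + R_L) ≤ 0.0240, so R_th ≤ R_L · ε/(1−ε) = 278 kΩ × 0.0240/0.9760 = 6.84 kΩ.
(Any R1, R2 with R2/(R1+R2) = 0.268 and R1‖R2 ≤ 6.84 kΩ will meet the spec.)

R_th ≤ 6.84 kΩ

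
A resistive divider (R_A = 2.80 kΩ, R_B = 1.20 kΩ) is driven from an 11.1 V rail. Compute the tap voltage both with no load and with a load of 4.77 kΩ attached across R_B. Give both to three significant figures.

Open-circuit: V = 11.1 × 1.20/(2.80 + 1.20) = 3.33 V.
With the load, R_B becomes R_B‖R_L = 0.9588 kΩ, so V = 11.1 × 0.9588/3.759 = 2.83 V.

Unloaded: 3.33 V; loaded: 2.83 V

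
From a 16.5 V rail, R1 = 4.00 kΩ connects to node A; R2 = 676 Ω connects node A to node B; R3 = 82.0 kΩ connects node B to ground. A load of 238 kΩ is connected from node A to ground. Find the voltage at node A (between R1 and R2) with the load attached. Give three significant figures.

Below node A the series string R2+R3 = 82680 Ω sits in parallel with the 238000 Ω load: 61360 Ω.
V_A = 16.5 × 61360/(4000 + 61360) = 15.5 V.

V ≈ 15.5 V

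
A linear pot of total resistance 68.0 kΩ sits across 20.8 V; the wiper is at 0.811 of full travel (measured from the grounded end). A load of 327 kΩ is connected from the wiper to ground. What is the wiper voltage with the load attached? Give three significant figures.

The wiper splits the pot into (1−α)R = 12.85 kΩ above and αR = 55.15 kΩ below.
Lower section ‖ load = 47.19 kΩ.
V_wiper = 20.8 × 47.19/(12.85 + 47.19) = 16.3 V.

V ≈ 16.3 V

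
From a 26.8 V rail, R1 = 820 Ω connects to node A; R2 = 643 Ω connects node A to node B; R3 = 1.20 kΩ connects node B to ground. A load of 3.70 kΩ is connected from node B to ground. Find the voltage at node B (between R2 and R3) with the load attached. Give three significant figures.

At node B, R3 is in parallel with the load: R3‖R_L = 906.1 Ω.
Below node A the resistance is R2 + (R3‖R_L) = 1549 Ω, so V_A = 26.8 × 1549/2369 = 17.52 V.
Then V_B = V_A × (R3‖R_L)/(R2 + R3‖R_L) = 17.52 × 906.1/1549 = 10.3 V.

V ≈ 10.3 V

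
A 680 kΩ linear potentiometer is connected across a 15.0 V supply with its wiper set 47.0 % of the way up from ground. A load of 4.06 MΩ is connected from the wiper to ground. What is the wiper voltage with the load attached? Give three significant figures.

V ≈ 6.77 V

The wiper splits the pot into (1−α)R = 360.4 kΩ above and αR = 319.6 kΩ below.
Lower section ‖ load = 296.3 kΩ.
V_wiper = 15.0 × 296.3/(360.4 + 296.3) = 6.77 V.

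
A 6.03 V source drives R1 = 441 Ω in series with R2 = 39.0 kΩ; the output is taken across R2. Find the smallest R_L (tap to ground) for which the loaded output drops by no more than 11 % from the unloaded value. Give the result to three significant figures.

Output resistance R_th = R1‖R2 = (441 × 39000)/39440 = 436.1 Ω.
The fractional drop is R_th/(R_th + R_L); requiring this ≤ 0.110 gives R_L ≥ R_th(1/0.110 − 1) = 436.1 × 8.091 = 3.53 kΩ.

R_L(min) ≈ 3.53 kΩ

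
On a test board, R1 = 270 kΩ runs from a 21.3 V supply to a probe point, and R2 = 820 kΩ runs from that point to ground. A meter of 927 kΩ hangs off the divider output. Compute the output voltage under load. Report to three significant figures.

The load sits in parallel with R2: R2‖R_L = (820 × 927) / (820 + 927) = 435.1 kΩ.
V_out = 21.3 × 435.1 / (270 + 435.1) = 21.3 × 435.1/705.1 = 13.1 V.

V_out ≈ 13.1 V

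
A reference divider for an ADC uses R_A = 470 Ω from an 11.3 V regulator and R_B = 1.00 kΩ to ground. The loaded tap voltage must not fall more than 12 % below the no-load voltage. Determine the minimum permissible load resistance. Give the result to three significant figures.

R_L(min) ≈ 2.34 kΩ

Output resistance R_th = R_A‖R_B = (470 × 1000)/1470 = 319.7 Ω.
The fractional drop is R_th/(R_th + R_L); requiring this ≤ 0.120 gives R_L ≥ R_th(1/0.120 − 1) = 319.7 × 7.333 = 2.34 kΩ.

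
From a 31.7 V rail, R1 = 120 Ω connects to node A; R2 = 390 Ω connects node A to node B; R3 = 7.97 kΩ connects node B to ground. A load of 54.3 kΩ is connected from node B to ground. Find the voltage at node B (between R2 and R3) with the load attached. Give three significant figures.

V ≈ 29.5 V

At node B, R3 is in parallel with the load: R3‖R_L = 6950 Ω.
Below node A the resistance is R2 + (R3‖R_L) = 7340 Ω, so V_A = 31.7 × 7340/7460 = 31.19 V.
Then V_B = V_A × (R3‖R_L)/(R2 + R3‖R_L) = 31.19 × 6950/7340 = 29.5 V.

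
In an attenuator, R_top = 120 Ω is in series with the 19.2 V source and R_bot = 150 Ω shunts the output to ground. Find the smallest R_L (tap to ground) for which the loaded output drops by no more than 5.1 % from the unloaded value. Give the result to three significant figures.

R_L(min) ≈ 1.24 kΩ

Output resistance R_th = R_top‖R_bot = (120 × 150)/270.0 = 66.67 Ω.
The fractional drop is R_th/(R_th + R_L); requiring this ≤ 0.0510 gives R_L ≥ R_th(1/0.0510 − 1) = 66.67 × 18.61 = 1.24 kΩ.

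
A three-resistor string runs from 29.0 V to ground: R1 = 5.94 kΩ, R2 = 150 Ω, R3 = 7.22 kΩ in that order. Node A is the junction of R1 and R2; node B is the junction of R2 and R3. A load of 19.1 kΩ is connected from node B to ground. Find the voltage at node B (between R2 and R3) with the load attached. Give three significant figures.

V ≈ 13.4 V

At node B, R3 is in parallel with the load: R3‖R_L = 5239 Ω.
Below node A the resistance is R2 + (R3‖R_L) = 5389 Ω, so V_A = 29.0 × 5389/11330 = 13.80 V.
Then V_B = V_A × (R3‖R_L)/(R2 + R3‖R_L) = 13.80 × 5239/5389 = 13.4 V.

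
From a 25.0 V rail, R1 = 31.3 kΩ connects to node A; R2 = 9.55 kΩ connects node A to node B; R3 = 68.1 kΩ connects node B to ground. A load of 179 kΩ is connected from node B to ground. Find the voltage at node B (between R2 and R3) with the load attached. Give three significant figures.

V ≈ 13.7 V

At node B, R3 is in parallel with the load: R3‖R_L = 49.33 kΩ.
Below node A the resistance is R2 + (R3‖R_L) = 58.88 kΩ, so V_A = 25.0 × 58.88/90.18 = 16.32 V.
Then V_B = V_A × (R3‖R_L)/(R2 + R3‖R_L) = 16.32 × 49.33/58.88 = 13.7 V.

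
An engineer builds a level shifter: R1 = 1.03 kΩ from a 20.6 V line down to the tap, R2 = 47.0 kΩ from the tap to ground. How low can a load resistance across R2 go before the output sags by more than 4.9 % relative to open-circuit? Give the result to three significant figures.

R_L(min) ≈ 19.6 kΩ

Output resistance R_th = R1‖R2 = (1.03 × 47.0)/48.03 = 1.008 kΩ.
The fractional drop is R_th/(R_th + R_L); requiring this ≤ 0.0490 gives R_L ≥ R_th(1/0.0490 − 1) = 1.008 × 19.41 = 19.6 kΩ.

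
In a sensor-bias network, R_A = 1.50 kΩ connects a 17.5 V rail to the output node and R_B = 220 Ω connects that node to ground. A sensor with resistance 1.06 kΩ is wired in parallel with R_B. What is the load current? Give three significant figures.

R_B‖R_L = 182.2 Ω; V_out = 17.5 × 182.2/1682 = 1.895 V.
I_L = V_out / R_L = 1.895 / 1.06 kΩ = 1.79 mA.

I_L ≈ 1.79 mA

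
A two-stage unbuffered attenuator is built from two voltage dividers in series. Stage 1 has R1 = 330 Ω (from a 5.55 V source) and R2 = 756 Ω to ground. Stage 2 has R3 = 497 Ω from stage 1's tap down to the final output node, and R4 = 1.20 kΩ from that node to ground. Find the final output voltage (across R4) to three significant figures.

V_out ≈ 2.41 V

Stage 2 presents R3+R4 = 1697 Ω as a load on stage 1's tap.
Stage 1's lower leg becomes R2‖(R3+R4) = 523.0 Ω, so V_mid = 5.55 × 523.0/853.0 = 3.403 V.
Stage 2 is itself unloaded: V_out = V_mid × R4/(R3+R4) = 3.403 × 1200/1697 = 2.41 V.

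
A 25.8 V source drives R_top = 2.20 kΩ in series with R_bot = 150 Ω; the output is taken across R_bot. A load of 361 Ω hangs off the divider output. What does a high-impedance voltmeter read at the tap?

The load sits in parallel with R_bot: R_bot‖R_L = (150 × 361) / (150 + 361) = 106.0 Ω.
V_out = 25.8 × 106.0 / (2200 + 106.0) = 25.8 × 106.0/2306 = 1.19 V.
(Unloaded it would have been 1.65 V.)

V_out ≈ 1.19 V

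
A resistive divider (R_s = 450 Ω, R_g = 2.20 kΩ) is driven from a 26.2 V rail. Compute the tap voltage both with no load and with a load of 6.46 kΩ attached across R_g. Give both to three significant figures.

Open-circuit: V = 26.2 × 2200/(450 + 2200) = 21.8 V.
With the load, R_g becomes R_g‖R_L = 1641 Ω, so V = 26.2 × 1641/2091 = 20.6 V.

Unloaded: 21.8 V; loaded: 20.6 V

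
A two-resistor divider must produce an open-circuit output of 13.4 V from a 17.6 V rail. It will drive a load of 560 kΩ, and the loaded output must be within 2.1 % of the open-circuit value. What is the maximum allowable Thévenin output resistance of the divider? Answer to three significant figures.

R_th ≤ 12.0 kΩ

Loading drop = R_th/(R_th + R_L) ≤ 0.0210, so R_th ≤ R_L · ε/(1−ε) = 560 kΩ × 0.0210/0.9790 = 12.0 kΩ.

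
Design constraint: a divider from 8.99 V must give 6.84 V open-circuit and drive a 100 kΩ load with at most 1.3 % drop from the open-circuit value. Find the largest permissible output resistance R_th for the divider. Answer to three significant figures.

Loading drop = R_th/(R_th + R_L) ≤ 0.0130, so R_th ≤ R_L · ε/(1−ε) = 100 kΩ × 0.0130/0.9870 = 1.32 kΩ.
(Any R1, R2 with R2/(R1+R2) = 0.761 and R1‖R2 ≤ 1.32 kΩ will meet the spec.)

R_th ≤ 1.32 kΩ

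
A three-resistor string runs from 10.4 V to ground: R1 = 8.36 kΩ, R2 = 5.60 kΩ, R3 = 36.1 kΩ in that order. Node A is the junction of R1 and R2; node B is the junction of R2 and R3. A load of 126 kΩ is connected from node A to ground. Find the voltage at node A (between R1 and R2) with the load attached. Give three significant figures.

Below node A the series string R2+R3 = 41.70 kΩ sits in parallel with the 126 kΩ load: 31.33 kΩ.
V_A = 10.4 × 31.33/(8.36 + 31.33) = 8.21 V.

V ≈ 8.21 V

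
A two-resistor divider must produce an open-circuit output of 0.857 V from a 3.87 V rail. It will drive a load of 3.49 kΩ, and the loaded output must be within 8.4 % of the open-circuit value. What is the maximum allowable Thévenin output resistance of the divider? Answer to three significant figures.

Loading drop = R_th/(R_th + R_L) ≤ 0.0840, so R_th ≤ R_L · ε/(1−ε) = 3.49 kΩ × 0.0840/0.9160 = 320 Ω.

R_th ≤ 320 Ω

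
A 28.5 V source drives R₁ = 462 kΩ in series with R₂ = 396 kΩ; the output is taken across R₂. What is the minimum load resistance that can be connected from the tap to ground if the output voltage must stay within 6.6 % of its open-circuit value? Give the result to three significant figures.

Output resistance R_th = R₁‖R₂ = (462 × 396)/858.0 = 213.2 kΩ.
The fractional drop is R_th/(R_th + R_L); requiring this ≤ 0.0660 gives R_L ≥ R_th(1/0.0660 − 1) = 213.2 × 14.15 = 3.02 MΩ.

R_L(min) ≈ 3.02 MΩ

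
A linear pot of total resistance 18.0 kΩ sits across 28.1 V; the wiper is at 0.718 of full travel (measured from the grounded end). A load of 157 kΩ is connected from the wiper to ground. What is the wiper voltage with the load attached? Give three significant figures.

V ≈ 19.7 V

The wiper splits the pot into (1−α)R = 5.076 kΩ above and αR = 12.92 kΩ below.
Lower section ‖ load = 11.94 kΩ.
V_wiper = 28.1 × 11.94/(5.076 + 11.94) = 19.7 V.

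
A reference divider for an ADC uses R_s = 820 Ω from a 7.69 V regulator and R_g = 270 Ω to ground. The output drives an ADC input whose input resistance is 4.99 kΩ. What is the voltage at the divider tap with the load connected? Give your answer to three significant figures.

V_out ≈ 1.83 V

The load sits in parallel with R_g: R_g‖R_L = (270 × 4990) / (270 + 4990) = 256.1 Ω.
V_out = 7.69 × 256.1 / (820 + 256.1) = 7.69 × 256.1/1076 = 1.83 V.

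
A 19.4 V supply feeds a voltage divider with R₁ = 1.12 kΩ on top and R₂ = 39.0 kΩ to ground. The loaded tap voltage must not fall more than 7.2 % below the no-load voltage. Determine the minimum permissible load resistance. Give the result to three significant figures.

Output resistance R_th = R₁‖R₂ = (1.12 × 39.0)/40.12 = 1.089 kΩ.
The fractional drop is R_th/(R_th + R_L); requiring this ≤ 0.0720 gives R_L ≥ R_th(1/0.0720 − 1) = 1.089 × 12.89 = 14.0 kΩ.

R_L(min) ≈ 14.0 kΩ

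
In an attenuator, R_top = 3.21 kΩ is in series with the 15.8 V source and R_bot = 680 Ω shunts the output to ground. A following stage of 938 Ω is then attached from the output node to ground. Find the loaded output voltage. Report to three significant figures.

The load sits in parallel with R_bot: R_bot‖R_L = (680 × 938) / (680 + 938) = 394.2 Ω.
V_out = 15.8 × 394.2 / (3210 + 394.2) = 15.8 × 394.2/3604 = 1.73 V.

V_out ≈ 1.73 V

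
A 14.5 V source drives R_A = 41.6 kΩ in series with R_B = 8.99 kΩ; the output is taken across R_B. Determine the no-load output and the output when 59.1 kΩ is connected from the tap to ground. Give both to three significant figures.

Unloaded: 2.58 V; loaded: 2.29 V

Open-circuit: V = 14.5 × 8.99/(41.6 + 8.99) = 2.58 V.
With the load, R_B becomes R_B‖R_L = 7.803 kΩ, so V = 14.5 × 7.803/49.40 = 2.29 V.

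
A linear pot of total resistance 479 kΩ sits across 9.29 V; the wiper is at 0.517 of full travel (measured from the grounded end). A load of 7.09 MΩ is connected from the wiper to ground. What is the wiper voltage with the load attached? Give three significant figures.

V ≈ 4.72 V

The wiper splits the pot into (1−α)R = 231.4 kΩ above and αR = 247.6 kΩ below.
Lower section ‖ load = 239.3 kΩ.
V_wiper = 9.29 × 239.3/(231.4 + 239.3) = 4.72 V.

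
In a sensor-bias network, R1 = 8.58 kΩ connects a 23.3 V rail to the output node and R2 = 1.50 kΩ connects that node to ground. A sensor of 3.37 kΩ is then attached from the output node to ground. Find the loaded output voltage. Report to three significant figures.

V_out ≈ 2.51 V

The load sits in parallel with R2: R2‖R_L = (1.50 × 3.37) / (1.50 + 3.37) = 1.038 kΩ.
V_out = 23.3 × 1.038 / (8.58 + 1.038) = 23.3 × 1.038/9.618 = 2.51 V.
(Unloaded it would have been 3.47 V.)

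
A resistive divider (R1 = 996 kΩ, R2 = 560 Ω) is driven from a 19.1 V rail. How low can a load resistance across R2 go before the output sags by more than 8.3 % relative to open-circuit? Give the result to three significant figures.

Output resistance R_th = R1‖R2 = (996000 × 560)/996600 = 559.7 Ω.
The fractional drop is R_th/(R_th + R_L); requiring this ≤ 0.0830 gives R_L ≥ R_th(1/0.0830 − 1) = 559.7 × 11.05 = 6.18 kΩ.

R_L(min) ≈ 6.18 kΩ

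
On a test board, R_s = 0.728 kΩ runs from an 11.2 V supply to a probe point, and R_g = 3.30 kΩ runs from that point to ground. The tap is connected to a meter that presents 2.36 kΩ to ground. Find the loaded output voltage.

V_out ≈ 7.32 V

The load sits in parallel with R_g: R_g‖R_L = (3300 × 2360) / (3300 + 2360) = 1376 Ω.
V_out = 11.2 × 1376 / (728 + 1376) = 11.2 × 1376/2104 = 7.32 V.
(Unloaded it would have been 9.18 V.)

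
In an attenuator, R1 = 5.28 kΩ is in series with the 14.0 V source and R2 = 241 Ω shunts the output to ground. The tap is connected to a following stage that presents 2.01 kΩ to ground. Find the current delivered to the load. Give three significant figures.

I_L ≈ 0.273 mA

R2‖R_L = 215.2 Ω; V_out = 14.0 × 215.2/5495 = 0.5483 V.
I_L = V_out / R_L = 0.5483 / 2.01 kΩ = 0.273 mA.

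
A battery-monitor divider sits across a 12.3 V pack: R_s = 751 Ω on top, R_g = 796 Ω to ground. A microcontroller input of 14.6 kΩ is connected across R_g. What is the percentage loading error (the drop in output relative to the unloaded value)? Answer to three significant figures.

The divider's output (Thévenin) resistance is R_s‖R_g = 386.4 Ω.
Fractional drop under load = R_th/(R_th + R_L) = 386.4 / (386.4 + 14600) = 0.02578.
So the output falls by 2.58 %.

2.58 %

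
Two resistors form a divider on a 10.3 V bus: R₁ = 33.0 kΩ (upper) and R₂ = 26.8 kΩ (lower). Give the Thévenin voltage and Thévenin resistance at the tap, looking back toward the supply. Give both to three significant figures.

V_th = 4.62 V, R_th = 14.8 kΩ

V_th is the open-circuit tap voltage: 10.3 × 26.8/(33.0 + 26.8) = 4.62 V.
With the supply zeroed, R₁ and R₂ appear in parallel from the tap: R_th = R₁‖R₂ = (33.0 × 26.8)/59.80 = 14.8 kΩ.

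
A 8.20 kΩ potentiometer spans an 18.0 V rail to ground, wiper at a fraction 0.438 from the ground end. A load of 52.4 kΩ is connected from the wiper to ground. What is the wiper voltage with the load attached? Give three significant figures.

The wiper splits the pot into (1−α)R = 4.608 kΩ above and αR = 3.592 kΩ below.
Lower section ‖ load = 3.361 kΩ.
V_wiper = 18.0 × 3.361/(4.608 + 3.361) = 7.59 V.

V ≈ 7.59 V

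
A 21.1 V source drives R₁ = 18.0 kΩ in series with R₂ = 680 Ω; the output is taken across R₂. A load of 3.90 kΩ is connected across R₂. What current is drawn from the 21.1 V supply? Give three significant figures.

R₂‖R_L = 579.0 Ω, so the source sees R₁ + R₂‖R_L = 18580 Ω.
I = 21.1 V / 18580 Ω = 1.14 mA.

I ≈ 1.14 mA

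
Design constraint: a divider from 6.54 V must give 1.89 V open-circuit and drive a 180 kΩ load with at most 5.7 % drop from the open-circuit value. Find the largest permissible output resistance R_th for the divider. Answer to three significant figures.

R_th ≤ 10.9 kΩ

Loading drop = R_th/(R_th + R_L) ≤ 0.0570, so R_th ≤ R_L · ε/(1−ε) = 180 kΩ × 0.0570/0.9430 = 10.9 kΩ.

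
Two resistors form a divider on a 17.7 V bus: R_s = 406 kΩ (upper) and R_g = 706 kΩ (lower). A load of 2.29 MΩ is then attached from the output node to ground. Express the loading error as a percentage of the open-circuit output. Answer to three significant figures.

Unloaded V = 17.7 × 706/1112 = 11.238 V.
Loaded: R_g‖R_L = 539.6 kΩ, giving V = 17.7 × 539.6/945.6 = 10.101 V.
Drop = (11.238 − 10.101) / 11.238 = 10.1 %.

10.1 %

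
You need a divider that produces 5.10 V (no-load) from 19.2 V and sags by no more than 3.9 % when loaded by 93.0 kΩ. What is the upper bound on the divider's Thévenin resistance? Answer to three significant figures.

Loading drop = R_th/(R_th + R_L) ≤ 0.0390, so R_th ≤ R_L · ε/(1−ε) = 93.0 kΩ × 0.0390/0.9610 = 3.77 kΩ.
(Any R1, R2 with R2/(R1+R2) = 0.266 and R1‖R2 ≤ 3.77 kΩ will meet the spec.)

R_th ≤ 3.77 kΩ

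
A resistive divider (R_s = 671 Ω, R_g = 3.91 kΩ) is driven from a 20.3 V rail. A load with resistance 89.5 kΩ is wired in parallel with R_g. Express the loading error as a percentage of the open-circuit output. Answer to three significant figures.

0.636 %

The divider's output (Thévenin) resistance is R_s‖R_g = 572.7 Ω.
Fractional drop under load = R_th/(R_th + R_L) = 572.7 / (572.7 + 89500) = 0.006358.
So the output falls by 0.636 %.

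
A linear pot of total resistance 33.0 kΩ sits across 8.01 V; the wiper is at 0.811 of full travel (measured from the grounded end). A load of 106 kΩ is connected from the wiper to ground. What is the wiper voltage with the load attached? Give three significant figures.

The wiper splits the pot into (1−α)R = 6.237 kΩ above and αR = 26.76 kΩ below.
Lower section ‖ load = 21.37 kΩ.
V_wiper = 8.01 × 21.37/(6.237 + 21.37) = 6.20 V.

V ≈ 6.20 V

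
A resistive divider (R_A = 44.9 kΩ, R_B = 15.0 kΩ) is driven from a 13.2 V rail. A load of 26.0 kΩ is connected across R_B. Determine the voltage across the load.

V_out ≈ 2.31 V

The load sits in parallel with R_B: R_B‖R_L = (15.0 × 26.0) / (15.0 + 26.0) = 9.512 kΩ.
V_out = 13.2 × 9.512 / (44.9 + 9.512) = 13.2 × 9.512/54.41 = 2.31 V.
(Unloaded it would have been 3.31 V.)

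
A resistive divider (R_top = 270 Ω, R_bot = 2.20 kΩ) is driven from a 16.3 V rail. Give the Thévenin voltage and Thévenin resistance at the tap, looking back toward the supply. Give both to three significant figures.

V_th = 14.5 V, R_th = 240 Ω

V_th is the open-circuit tap voltage: 16.3 × 2200/(270 + 2200) = 14.5 V.
With the supply zeroed, R_top and R_bot appear in parallel from the tap: R_th = R_top‖R_bot = (270 × 2200)/2470 = 240 Ω.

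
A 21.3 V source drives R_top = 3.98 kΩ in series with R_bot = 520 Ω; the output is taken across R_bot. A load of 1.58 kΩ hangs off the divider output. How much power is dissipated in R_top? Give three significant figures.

P ≈ 94.5 mW

Total resistance from the source is R_top + (R_bot‖R_L) = 4371 Ω, so I = 21.3/4371 Ω = 4.873 mA.
P = I²·R_top = (4.873 mA)² × 3.98 kΩ = 94.5 mW.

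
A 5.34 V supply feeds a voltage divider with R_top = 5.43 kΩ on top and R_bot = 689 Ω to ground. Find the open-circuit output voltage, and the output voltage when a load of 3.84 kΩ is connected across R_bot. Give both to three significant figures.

Unloaded: 0.601 V; loaded: 0.519 V

Open-circuit: V = 5.34 × 689/(5430 + 689) = 0.601 V.
With the load, R_bot becomes R_bot‖R_L = 584.2 Ω, so V = 5.34 × 584.2/6014 = 0.519 V.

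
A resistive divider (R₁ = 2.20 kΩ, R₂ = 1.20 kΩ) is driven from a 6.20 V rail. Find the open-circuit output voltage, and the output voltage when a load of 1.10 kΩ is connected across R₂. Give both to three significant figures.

Open-circuit: V = 6.20 × 1.20/(2.20 + 1.20) = 2.19 V.
With the load, R₂ becomes R₂‖R_L = 0.5739 kΩ, so V = 6.20 × 0.5739/2.774 = 1.28 V.

Unloaded: 2.19 V; loaded: 1.28 V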